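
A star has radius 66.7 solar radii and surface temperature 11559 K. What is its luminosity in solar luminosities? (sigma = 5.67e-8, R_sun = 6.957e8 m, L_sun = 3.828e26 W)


R = 66.7 * 6.957e8 m = 4.640319e+10 m. L = 4*pi*R^2*sigma*T^4 = 4*pi*(4.640319e+10)^2 * 5.67e-8 * 11559^4 = 2.738858859e+31 W. L/L_sun = 2.738858859e+31 / 3.828e26 = 71548.0371

71548.0371 L_sun


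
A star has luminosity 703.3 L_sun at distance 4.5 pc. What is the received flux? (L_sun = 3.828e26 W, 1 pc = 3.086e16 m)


F = L / (4*pi*d^2) = 2.692e+29 / (4*pi*(1.389e+17)^2) = 1.111e-06

1.111e-06 W/m^2


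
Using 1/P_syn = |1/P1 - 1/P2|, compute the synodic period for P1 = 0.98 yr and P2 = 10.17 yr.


1/P_syn = |1/P1 - 1/P2| = |1/0.98 - 1/10.17| => P_syn = 1.0845

1.0845 years


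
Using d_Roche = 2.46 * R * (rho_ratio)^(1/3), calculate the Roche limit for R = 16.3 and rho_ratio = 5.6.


d_Roche = 2.46 * 16.3 * 5.6^(1/3) = 71.2063

71.2063


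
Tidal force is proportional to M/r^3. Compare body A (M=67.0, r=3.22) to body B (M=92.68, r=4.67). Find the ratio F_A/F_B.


Ratio = (M1/r1^3) / (M2/r2^3) = (67.0/3.22^3) / (92.68/4.67^3) = 2.2053

2.2053


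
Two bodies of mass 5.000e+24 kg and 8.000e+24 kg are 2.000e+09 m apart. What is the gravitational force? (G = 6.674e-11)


F = G*m1*m2/r^2 = 6.674e-11 * 5.000e+24 * 8.000e+24 / (2.000e+09)^2 = 6.674e-11 * 4.000e+49 / 4.000e+18 = 6.674e+20

6.674e+20 N


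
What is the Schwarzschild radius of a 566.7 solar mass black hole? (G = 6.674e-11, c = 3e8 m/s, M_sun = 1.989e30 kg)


M = 566.7 * 1.989e30 kg = 1.1271663e+33 kg. rs = 2GM/c^2 = 2 * 6.674e-11 * 1.1271663e+33 / (3e8)^2 = 1.672e+06

1.672e+06 m


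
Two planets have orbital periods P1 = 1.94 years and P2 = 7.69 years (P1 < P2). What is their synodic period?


1/P_syn = |1/P1 - 1/P2| = |1/1.94 - 1/7.69| => P_syn = 2.5945

2.5945 years


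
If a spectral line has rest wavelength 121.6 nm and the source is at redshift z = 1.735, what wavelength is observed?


lam_obs = lam_emit * (1 + z) = 121.6 * (1 + 1.735) = 332.576

332.576 nm


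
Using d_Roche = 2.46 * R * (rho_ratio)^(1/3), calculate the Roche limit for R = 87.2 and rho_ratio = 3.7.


d_Roche = 2.46 * 87.2 * 3.7^(1/3) = 331.7815

331.7815


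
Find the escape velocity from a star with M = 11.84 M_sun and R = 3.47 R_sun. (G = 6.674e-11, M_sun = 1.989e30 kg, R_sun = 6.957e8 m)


M = 11.84 * 1.989e30 kg = 2.354976e+31 kg; R = 3.47 * 6.957e8 m = 2.414079e+09 m. v_esc = sqrt(2GM/R) = sqrt(2 * 6.674e-11 * 2.354976e+31 / 2.414079e+09) = 1.141e+06

1.141e+06 m/s


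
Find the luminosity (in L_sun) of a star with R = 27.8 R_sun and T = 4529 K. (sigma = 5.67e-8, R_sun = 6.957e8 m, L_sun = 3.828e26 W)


R = 27.8 * 6.957e8 m = 1.934046e+10 m. L = 4*pi*R^2*sigma*T^4 = 4*pi*(1.934046e+10)^2 * 5.67e-8 * 4529^4 = 1.121336101e+29 W. L/L_sun = 1.121336101e+29 / 3.828e26 = 292.93

292.93 L_sun


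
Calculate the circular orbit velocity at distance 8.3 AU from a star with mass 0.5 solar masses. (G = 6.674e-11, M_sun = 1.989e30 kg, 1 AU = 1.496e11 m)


v = sqrt(GM/r) = sqrt(6.674e-11 * 9.945e+29 / 1.242e+12) = 7311.2335

7311.2335 m/s


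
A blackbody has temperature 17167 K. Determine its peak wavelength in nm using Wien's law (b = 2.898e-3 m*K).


lam_max = b / T = 2.898e-3 / 17167 = 1.688e-07 m = 168.8123 nm

168.8123 nm


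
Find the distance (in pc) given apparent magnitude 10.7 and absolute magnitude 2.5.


d = 10^((m - M + 5)/5) = 10^((10.7 - 2.5 + 5)/5) = 436.5158

436.5158 pc


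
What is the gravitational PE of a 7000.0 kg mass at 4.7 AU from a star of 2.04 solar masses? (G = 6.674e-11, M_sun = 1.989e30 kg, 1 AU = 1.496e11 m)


M = 2.04 * 1.989e30 kg = 4.05756e+30 kg; r = 4.7 AU * 1.496e11 m/AU = 7.0312e+11 m. U = -GM*m/r = -(6.674e-11 * 4.05756e+30 * 7000.0) / 7.0312e+11 = -2.696e+12

-2.696e+12 J


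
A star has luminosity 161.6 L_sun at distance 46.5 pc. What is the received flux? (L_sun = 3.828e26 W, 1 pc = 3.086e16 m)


F = L / (4*pi*d^2) = 6.186e+28 / (4*pi*(1.435e+18)^2) = 2.391e-09

2.391e-09 W/m^2


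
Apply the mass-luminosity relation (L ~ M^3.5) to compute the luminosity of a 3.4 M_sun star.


L/L_sun = (M/M_sun)^3.5 = 3.4^3.5 = 72.473

72.473 L_sun


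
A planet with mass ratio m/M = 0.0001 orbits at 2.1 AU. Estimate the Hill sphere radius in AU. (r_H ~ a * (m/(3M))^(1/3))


r_H = a * (m/3M)^(1/3) = 2.1 * (0.0001/3)^(1/3) = 0.0676

0.0676 AU


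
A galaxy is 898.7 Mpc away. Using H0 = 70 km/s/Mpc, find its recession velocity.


v = H0 * d = 70 * 898.7 = 62909.0

62909.0 km/s


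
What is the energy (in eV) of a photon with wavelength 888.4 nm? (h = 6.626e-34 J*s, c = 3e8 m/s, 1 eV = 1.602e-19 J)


E = hc/lambda = 6.626e-34 * 3e8 / 8.884e-07 = 2.238e-19 J = 1.3967 eV

1.3967 eV


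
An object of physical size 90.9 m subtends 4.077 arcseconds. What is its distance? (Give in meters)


D = size / theta_rad, theta_rad = 4.077 * pi/(180*3600) = 1.977e-05, D = 4.599e+06

4.599e+06 m


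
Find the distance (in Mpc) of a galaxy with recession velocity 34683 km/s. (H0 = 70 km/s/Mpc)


d = v / H0 = 34683 / 70 = 495.4714

495.4714 Mpc


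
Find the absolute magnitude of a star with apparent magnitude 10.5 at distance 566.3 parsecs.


M = m - 5*log10(d) + 5 = 10.5 - 5*log10(566.3) + 5 = 1.7348

1.7348


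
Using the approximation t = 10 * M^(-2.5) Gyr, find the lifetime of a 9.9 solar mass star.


t = 10 * M^(-2.5) = 10 * 9.9^(-2.5) = 0.0324

0.0324 Gyr


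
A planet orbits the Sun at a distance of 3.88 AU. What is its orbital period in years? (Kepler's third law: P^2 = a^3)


P = a^(3/2) = 3.88^1.5 = 7.6427

7.6427 years


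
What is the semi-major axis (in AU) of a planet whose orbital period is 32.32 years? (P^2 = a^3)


a = P^(2/3) = 32.32^(2/3) = 10.1465

10.1465 AU


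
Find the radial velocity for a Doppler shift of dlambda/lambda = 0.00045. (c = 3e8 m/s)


v = (dlambda/lambda) * c = 0.00045 * 3e8 = 135000.0

135000.0 m/s


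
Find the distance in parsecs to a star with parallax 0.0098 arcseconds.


d = 1/p = 1/0.0098 = 102.0408

102.0408 pc


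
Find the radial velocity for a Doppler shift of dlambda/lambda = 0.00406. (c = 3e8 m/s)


v = (dlambda/lambda) * c = 0.00406 * 3e8 = 1.218e+06

1.218e+06 m/s


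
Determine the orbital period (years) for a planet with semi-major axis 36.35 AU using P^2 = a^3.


P = a^(3/2) = 36.35^1.5 = 219.1576

219.1576 years


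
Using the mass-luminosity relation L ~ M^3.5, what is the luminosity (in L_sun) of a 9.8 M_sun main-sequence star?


L/L_sun = (M/M_sun)^3.5 = 9.8^3.5 = 2946.397

2946.397 L_sun


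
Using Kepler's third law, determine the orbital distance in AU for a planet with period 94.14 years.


a = P^(2/3) = 94.14^(2/3) = 20.6942

20.6942 AU


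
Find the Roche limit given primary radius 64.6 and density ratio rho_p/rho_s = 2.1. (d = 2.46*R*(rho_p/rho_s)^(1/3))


d_Roche = 2.46 * 64.6 * 2.1^(1/3) = 203.5045

203.5045


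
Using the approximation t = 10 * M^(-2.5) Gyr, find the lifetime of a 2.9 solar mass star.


t = 10 * M^(-2.5) = 10 * 2.9^(-2.5) = 0.6982

0.6982 Gyr


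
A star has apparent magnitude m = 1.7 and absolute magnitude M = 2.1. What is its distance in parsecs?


d = 10^((m - M + 5)/5) = 10^((1.7 - 2.1 + 5)/5) = 8.3176

8.3176 pc


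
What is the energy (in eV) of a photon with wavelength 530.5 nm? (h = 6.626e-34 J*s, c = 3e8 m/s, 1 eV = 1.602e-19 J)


E = hc/lambda = 6.626e-34 * 3e8 / 5.305e-07 = 3.747e-19 J = 2.339 eV

2.339 eV


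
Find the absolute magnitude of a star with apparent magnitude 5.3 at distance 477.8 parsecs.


M = m - 5*log10(d) + 5 = 5.3 - 5*log10(477.8) + 5 = -3.0962

-3.0962


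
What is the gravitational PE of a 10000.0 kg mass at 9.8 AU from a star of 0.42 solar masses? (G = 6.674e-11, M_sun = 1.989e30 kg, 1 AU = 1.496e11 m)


M = 0.42 * 1.989e30 kg = 8.3538e+29 kg; r = 9.8 AU * 1.496e11 m/AU = 1.46608e+12 m. U = -GM*m/r = -(6.674e-11 * 8.3538e+29 * 10000.0) / 1.46608e+12 = -3.803e+11

-3.803e+11 J


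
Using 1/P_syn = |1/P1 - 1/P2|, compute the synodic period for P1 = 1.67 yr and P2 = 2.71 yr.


1/P_syn = |1/P1 - 1/P2| = |1/1.67 - 1/2.71| => P_syn = 4.3516

4.3516 years


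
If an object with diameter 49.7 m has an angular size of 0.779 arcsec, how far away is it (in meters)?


D = size / theta_rad, theta_rad = 0.779 * pi/(180*3600) = 3.777e-06, D = 1.316e+07

1.316e+07 m


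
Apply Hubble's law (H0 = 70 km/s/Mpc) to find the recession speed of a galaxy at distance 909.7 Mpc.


v = H0 * d = 70 * 909.7 = 63679.0

63679.0 km/s


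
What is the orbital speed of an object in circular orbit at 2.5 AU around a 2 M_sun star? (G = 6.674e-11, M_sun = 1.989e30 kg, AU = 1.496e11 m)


v = sqrt(GM/r) = sqrt(6.674e-11 * 3.978e+30 / 3.740e+11) = 26643.4027

26643.4027 m/s


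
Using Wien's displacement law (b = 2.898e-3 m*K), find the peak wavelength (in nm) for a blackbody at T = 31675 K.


lam_max = b / T = 2.898e-3 / 31675 = 9.149e-08 m = 91.4917 nm

91.4917 nm


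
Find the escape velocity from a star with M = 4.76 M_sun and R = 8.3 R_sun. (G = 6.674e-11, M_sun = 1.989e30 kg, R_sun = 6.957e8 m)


M = 4.76 * 1.989e30 kg = 9.46764e+30 kg; R = 8.3 * 6.957e8 m = 5.77431e+09 m. v_esc = sqrt(2GM/R) = sqrt(2 * 6.674e-11 * 9.46764e+30 / 5.77431e+09) = 467820.1448

467820.1448 m/s


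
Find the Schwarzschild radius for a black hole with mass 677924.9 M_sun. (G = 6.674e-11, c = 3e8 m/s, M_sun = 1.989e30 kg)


M = 677924.9 * 1.989e30 kg = 1.348392626e+36 kg. rs = 2GM/c^2 = 2 * 6.674e-11 * 1.348392626e+36 / (3e8)^2 = 2.000e+09

2.000e+09 m


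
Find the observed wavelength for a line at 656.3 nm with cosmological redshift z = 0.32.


lam_obs = lam_emit * (1 + z) = 656.3 * (1 + 0.32) = 866.316

866.316 nm


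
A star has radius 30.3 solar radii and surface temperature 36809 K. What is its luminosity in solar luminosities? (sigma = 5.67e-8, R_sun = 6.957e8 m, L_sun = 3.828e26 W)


R = 30.3 * 6.957e8 m = 2.107971e+10 m. L = 4*pi*R^2*sigma*T^4 = 4*pi*(2.107971e+10)^2 * 5.67e-8 * 36809^4 = 5.812169387e+32 W. L/L_sun = 5.812169387e+32 / 3.828e26 = 1.518e+06

1.518e+06 L_sun


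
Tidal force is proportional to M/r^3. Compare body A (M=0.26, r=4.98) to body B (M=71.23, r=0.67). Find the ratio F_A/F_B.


Ratio = (M1/r1^3) / (M2/r2^3) = (0.26/4.98^3) / (71.23/0.67^3) = 8.889e-06

8.889e-06


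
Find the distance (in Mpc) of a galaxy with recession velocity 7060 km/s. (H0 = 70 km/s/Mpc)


d = v / H0 = 7060 / 70 = 100.8571

100.8571 Mpc


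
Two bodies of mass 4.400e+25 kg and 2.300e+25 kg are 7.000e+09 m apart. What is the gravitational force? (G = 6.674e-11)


F = G*m1*m2/r^2 = 6.674e-11 * 4.400e+25 * 2.300e+25 / (7.000e+09)^2 = 6.674e-11 * 1.012e+51 / 4.900e+19 = 1.378e+21

1.378e+21 N


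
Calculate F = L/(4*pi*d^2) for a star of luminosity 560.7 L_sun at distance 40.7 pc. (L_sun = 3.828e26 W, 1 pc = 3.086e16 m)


F = L / (4*pi*d^2) = 2.146e+29 / (4*pi*(1.256e+18)^2) = 1.083e-08

1.083e-08 W/m^2


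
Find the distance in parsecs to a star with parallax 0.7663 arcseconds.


d = 1/p = 1/0.7663 = 1.305

1.305 pc


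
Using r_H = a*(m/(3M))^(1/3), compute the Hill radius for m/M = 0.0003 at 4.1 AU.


r_H = a * (m/3M)^(1/3) = 4.1 * (0.0003/3)^(1/3) = 0.1903

0.1903 AU


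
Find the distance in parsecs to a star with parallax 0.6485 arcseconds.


d = 1/p = 1/0.6485 = 1.542

1.542 pc


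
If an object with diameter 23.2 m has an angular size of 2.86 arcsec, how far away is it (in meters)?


D = size / theta_rad, theta_rad = 2.86 * pi/(180*3600) = 1.387e-05, D = 1.673e+06

1.673e+06 m


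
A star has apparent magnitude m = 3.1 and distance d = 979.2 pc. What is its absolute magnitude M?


M = m - 5*log10(d) + 5 = 3.1 - 5*log10(979.2) + 5 = -6.8544

-6.8544


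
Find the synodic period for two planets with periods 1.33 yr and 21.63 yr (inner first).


1/P_syn = |1/P1 - 1/P2| = |1/1.33 - 1/21.63| => P_syn = 1.4171

1.4171 years


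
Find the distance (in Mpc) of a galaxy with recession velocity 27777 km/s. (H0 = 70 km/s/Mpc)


d = v / H0 = 27777 / 70 = 396.8143

396.8143 Mpc


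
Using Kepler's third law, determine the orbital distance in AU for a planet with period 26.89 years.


a = P^(2/3) = 26.89^(2/3) = 8.9755

8.9755 AU


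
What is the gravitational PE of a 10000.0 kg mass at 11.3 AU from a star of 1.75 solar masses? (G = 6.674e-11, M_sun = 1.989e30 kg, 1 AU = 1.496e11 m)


M = 1.75 * 1.989e30 kg = 3.48075e+30 kg; r = 11.3 AU * 1.496e11 m/AU = 1.69048e+12 m. U = -GM*m/r = -(6.674e-11 * 3.48075e+30 * 10000.0) / 1.69048e+12 = -1.374e+12

-1.374e+12 J


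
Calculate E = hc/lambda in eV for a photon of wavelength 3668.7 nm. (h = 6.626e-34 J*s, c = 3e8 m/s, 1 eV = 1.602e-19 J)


E = hc/lambda = 6.626e-34 * 3e8 / 3.669e-06 = 5.418e-20 J = 0.3382 eV

0.3382 eV


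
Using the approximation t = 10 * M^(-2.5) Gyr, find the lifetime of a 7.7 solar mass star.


t = 10 * M^(-2.5) = 10 * 7.7^(-2.5) = 0.0608

0.0608 Gyr


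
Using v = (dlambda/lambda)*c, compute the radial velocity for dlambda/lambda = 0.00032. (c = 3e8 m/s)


v = (dlambda/lambda) * c = 0.00032 * 3e8 = 96000.0

96000.0 m/s


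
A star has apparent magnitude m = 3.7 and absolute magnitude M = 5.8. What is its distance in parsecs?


d = 10^((m - M + 5)/5) = 10^((3.7 - 5.8 + 5)/5) = 3.8019

3.8019 pc


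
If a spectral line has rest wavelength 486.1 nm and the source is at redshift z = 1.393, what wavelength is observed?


lam_obs = lam_emit * (1 + z) = 486.1 * (1 + 1.393) = 1163.2373

1163.2373 nm


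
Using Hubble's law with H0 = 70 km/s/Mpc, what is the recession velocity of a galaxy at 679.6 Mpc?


v = H0 * d = 70 * 679.6 = 47572.0

47572.0 km/s


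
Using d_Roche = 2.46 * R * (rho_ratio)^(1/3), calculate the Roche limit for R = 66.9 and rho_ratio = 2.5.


d_Roche = 2.46 * 66.9 * 2.5^(1/3) = 223.3613

223.3613


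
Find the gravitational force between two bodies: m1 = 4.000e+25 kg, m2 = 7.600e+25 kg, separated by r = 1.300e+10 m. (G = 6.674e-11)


F = G*m1*m2/r^2 = 6.674e-11 * 4.000e+25 * 7.600e+25 / (1.300e+10)^2 = 6.674e-11 * 3.040e+51 / 1.690e+20 = 1.201e+21

1.201e+21 N


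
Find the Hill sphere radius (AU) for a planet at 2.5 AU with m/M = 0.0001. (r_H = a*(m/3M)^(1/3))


r_H = a * (m/3M)^(1/3) = 2.5 * (0.0001/3)^(1/3) = 0.0805

0.0805 AU


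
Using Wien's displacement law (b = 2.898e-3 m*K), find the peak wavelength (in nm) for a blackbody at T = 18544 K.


lam_max = b / T = 2.898e-3 / 18544 = 1.563e-07 m = 156.277 nm

156.277 nm


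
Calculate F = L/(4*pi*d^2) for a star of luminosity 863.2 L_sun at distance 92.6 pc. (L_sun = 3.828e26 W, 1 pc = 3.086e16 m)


F = L / (4*pi*d^2) = 3.304e+29 / (4*pi*(2.858e+18)^2) = 3.220e-09

3.220e-09 W/m^2


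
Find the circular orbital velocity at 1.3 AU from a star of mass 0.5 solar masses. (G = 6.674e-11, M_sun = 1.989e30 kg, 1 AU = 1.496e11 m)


v = sqrt(GM/r) = sqrt(6.674e-11 * 9.945e+29 / 1.945e+11) = 18473.8759

18473.8759 m/s


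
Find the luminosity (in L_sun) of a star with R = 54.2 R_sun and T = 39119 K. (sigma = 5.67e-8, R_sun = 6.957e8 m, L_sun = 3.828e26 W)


R = 54.2 * 6.957e8 m = 3.770694e+10 m. L = 4*pi*R^2*sigma*T^4 = 4*pi*(3.770694e+10)^2 * 5.67e-8 * 39119^4 = 2.37239216e+33 W. L/L_sun = 2.37239216e+33 / 3.828e26 = 6.197e+06

6.197e+06 L_sun


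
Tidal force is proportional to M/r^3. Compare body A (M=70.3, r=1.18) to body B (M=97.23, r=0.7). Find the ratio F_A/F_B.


Ratio = (M1/r1^3) / (M2/r2^3) = (70.3/1.18^3) / (97.23/0.7^3) = 0.1509

0.1509


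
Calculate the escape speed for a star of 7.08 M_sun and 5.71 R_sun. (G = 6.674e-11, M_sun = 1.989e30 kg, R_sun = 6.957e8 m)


M = 7.08 * 1.989e30 kg = 1.408212e+31 kg; R = 5.71 * 6.957e8 m = 3.972447e+09 m. v_esc = sqrt(2GM/R) = sqrt(2 * 6.674e-11 * 1.408212e+31 / 3.972447e+09) = 687880.6035

687880.6035 m/s


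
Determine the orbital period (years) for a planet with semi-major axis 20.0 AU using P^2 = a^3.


P = a^(3/2) = 20.0^1.5 = 89.4427

89.4427 years


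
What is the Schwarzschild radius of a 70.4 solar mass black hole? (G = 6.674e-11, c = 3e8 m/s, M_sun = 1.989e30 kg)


M = 70.4 * 1.989e30 kg = 1.400256e+32 kg. rs = 2GM/c^2 = 2 * 6.674e-11 * 1.400256e+32 / (3e8)^2 = 207673.5232

207673.5232 m


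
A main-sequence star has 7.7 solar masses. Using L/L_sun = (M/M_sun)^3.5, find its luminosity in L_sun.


L/L_sun = (M/M_sun)^3.5 = 7.7^3.5 = 1266.8277

1266.8277 L_sun


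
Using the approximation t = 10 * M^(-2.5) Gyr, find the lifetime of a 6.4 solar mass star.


t = 10 * M^(-2.5) = 10 * 6.4^(-2.5) = 0.0965

0.0965 Gyr


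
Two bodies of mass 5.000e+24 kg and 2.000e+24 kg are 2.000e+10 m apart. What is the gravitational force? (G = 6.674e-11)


F = G*m1*m2/r^2 = 6.674e-11 * 5.000e+24 * 2.000e+24 / (2.000e+10)^2 = 6.674e-11 * 1.000e+49 / 4.000e+20 = 1.668e+18

1.668e+18 N


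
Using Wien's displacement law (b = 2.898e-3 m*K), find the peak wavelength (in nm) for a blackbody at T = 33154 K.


lam_max = b / T = 2.898e-3 / 33154 = 8.741e-08 m = 87.4103 nm

87.4103 nm


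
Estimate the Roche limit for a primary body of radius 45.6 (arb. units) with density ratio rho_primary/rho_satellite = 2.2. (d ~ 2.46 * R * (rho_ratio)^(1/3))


d_Roche = 2.46 * 45.6 * 2.2^(1/3) = 145.8951

145.8951


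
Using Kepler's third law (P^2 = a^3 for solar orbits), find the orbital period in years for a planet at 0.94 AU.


P = a^(3/2) = 0.94^1.5 = 0.9114

0.9114 years


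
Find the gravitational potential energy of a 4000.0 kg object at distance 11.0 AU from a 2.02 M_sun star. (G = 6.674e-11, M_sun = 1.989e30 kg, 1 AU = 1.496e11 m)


M = 2.02 * 1.989e30 kg = 4.01778e+30 kg; r = 11.0 AU * 1.496e11 m/AU = 1.6456e+12 m. U = -GM*m/r = -(6.674e-11 * 4.01778e+30 * 4000.0) / 1.6456e+12 = -6.518e+11

-6.518e+11 J


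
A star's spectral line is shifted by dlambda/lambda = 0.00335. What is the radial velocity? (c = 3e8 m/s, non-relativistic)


v = (dlambda/lambda) * c = 0.00335 * 3e8 = 1.005e+06

1.005e+06 m/s


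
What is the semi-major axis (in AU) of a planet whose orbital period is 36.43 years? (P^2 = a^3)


a = P^(2/3) = 36.43^(2/3) = 10.9894

10.9894 AU


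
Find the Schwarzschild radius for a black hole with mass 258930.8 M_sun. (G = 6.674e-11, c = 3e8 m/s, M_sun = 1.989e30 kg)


M = 258930.8 * 1.989e30 kg = 5.150133612e+35 kg. rs = 2GM/c^2 = 2 * 6.674e-11 * 5.150133612e+35 / (3e8)^2 = 7.638e+08

7.638e+08 m


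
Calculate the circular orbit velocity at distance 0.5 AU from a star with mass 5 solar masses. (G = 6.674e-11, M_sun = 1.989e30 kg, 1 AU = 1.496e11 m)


v = sqrt(GM/r) = sqrt(6.674e-11 * 9.945e+30 / 7.480e+10) = 94198.6537

94198.6537 m/s


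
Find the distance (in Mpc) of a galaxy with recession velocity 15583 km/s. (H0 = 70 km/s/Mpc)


d = v / H0 = 15583 / 70 = 222.6143

222.6143 Mpc


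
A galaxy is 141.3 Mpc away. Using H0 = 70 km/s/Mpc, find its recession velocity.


v = H0 * d = 70 * 141.3 = 9891.0

9891.0 km/s


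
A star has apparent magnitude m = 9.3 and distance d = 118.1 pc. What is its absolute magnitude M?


M = m - 5*log10(d) + 5 = 9.3 - 5*log10(118.1) + 5 = 3.9388

3.9388


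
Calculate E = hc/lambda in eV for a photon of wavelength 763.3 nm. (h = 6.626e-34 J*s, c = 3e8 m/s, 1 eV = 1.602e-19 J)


E = hc/lambda = 6.626e-34 * 3e8 / 7.633e-07 = 2.604e-19 J = 1.6256 eV

1.6256 eV


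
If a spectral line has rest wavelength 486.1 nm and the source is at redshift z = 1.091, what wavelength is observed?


lam_obs = lam_emit * (1 + z) = 486.1 * (1 + 1.091) = 1016.4351

1016.4351 nm


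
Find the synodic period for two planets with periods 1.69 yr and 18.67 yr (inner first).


1/P_syn = |1/P1 - 1/P2| = |1/1.69 - 1/18.67| => P_syn = 1.8582

1.8582 years


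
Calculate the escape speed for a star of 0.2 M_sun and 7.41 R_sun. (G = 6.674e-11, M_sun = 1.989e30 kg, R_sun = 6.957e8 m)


M = 0.2 * 1.989e30 kg = 3.978e+29 kg; R = 7.41 * 6.957e8 m = 5.155137e+09 m. v_esc = sqrt(2GM/R) = sqrt(2 * 6.674e-11 * 3.978e+29 / 5.155137e+09) = 101489.3294

101489.3294 m/s


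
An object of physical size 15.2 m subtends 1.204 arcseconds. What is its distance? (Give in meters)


D = size / theta_rad, theta_rad = 1.204 * pi/(180*3600) = 5.837e-06, D = 2.604e+06

2.604e+06 m


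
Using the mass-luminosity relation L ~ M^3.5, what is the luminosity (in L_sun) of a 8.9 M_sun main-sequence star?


L/L_sun = (M/M_sun)^3.5 = 8.9^3.5 = 2103.1247

2103.1247 L_sun


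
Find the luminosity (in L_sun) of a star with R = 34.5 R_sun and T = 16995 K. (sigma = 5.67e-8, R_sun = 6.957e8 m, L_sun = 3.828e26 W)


R = 34.5 * 6.957e8 m = 2.400165e+10 m. L = 4*pi*R^2*sigma*T^4 = 4*pi*(2.400165e+10)^2 * 5.67e-8 * 16995^4 = 3.424205303e+31 W. L/L_sun = 3.424205303e+31 / 3.828e26 = 89451.5492

89451.5492 L_sun


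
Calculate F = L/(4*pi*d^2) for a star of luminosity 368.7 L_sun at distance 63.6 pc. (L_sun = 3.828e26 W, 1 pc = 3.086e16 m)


F = L / (4*pi*d^2) = 1.411e+29 / (4*pi*(1.963e+18)^2) = 2.916e-09

2.916e-09 W/m^2


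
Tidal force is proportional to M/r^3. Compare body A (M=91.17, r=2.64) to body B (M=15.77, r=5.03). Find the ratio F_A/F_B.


Ratio = (M1/r1^3) / (M2/r2^3) = (91.17/2.64^3) / (15.77/5.03^3) = 39.9864

39.9864


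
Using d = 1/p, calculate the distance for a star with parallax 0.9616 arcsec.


d = 1/p = 1/0.9616 = 1.0399

1.0399 pc


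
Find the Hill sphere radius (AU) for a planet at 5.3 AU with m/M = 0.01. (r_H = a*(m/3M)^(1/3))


r_H = a * (m/3M)^(1/3) = 5.3 * (0.01/3)^(1/3) = 0.7917

0.7917 AU


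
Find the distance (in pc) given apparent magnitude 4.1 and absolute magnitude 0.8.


d = 10^((m - M + 5)/5) = 10^((4.1 - 0.8 + 5)/5) = 45.7088

45.7088 pc


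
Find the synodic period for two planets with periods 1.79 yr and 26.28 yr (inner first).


1/P_syn = |1/P1 - 1/P2| = |1/1.79 - 1/26.28| => P_syn = 1.9208

1.9208 years


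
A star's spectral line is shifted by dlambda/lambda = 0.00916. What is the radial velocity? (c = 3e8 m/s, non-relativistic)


v = (dlambda/lambda) * c = 0.00916 * 3e8 = 2.748e+06

2.748e+06 m/s


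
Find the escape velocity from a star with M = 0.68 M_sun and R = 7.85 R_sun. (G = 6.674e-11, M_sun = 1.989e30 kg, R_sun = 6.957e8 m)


M = 0.68 * 1.989e30 kg = 1.35252e+30 kg; R = 7.85 * 6.957e8 m = 5.461245e+09 m. v_esc = sqrt(2GM/R) = sqrt(2 * 6.674e-11 * 1.35252e+30 / 5.461245e+09) = 181816.8448

181816.8448 m/s


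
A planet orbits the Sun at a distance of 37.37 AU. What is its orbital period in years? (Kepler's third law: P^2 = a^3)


P = a^(3/2) = 37.37^1.5 = 228.4466

228.4466 years


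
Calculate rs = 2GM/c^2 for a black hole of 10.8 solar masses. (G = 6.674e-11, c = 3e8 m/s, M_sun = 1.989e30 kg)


M = 10.8 * 1.989e30 kg = 2.14812e+31 kg. rs = 2GM/c^2 = 2 * 6.674e-11 * 2.14812e+31 / (3e8)^2 = 31859.0064

31859.0064 m


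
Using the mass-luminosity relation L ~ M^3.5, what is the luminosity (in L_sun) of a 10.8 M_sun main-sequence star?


L/L_sun = (M/M_sun)^3.5 = 10.8^3.5 = 4139.8361

4139.8361 L_sun


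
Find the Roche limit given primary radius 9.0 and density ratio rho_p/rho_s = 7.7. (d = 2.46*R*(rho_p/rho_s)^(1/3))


d_Roche = 2.46 * 9.0 * 7.7^(1/3) = 43.7194

43.7194


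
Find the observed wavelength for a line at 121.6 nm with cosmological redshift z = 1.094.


lam_obs = lam_emit * (1 + z) = 121.6 * (1 + 1.094) = 254.6304

254.6304 nm


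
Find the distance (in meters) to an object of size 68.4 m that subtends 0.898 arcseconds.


D = size / theta_rad, theta_rad = 0.898 * pi/(180*3600) = 4.354e-06, D = 1.571e+07

1.571e+07 m


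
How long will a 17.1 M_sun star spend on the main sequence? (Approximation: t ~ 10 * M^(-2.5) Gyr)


t = 10 * M^(-2.5) = 10 * 17.1^(-2.5) = 0.0083

0.0083 Gyr


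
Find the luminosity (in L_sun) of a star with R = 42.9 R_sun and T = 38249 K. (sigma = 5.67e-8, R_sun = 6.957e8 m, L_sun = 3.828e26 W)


R = 42.9 * 6.957e8 m = 2.984553e+10 m. L = 4*pi*R^2*sigma*T^4 = 4*pi*(2.984553e+10)^2 * 5.67e-8 * 38249^4 = 1.358413081e+33 W. L/L_sun = 1.358413081e+33 / 3.828e26 = 3.549e+06

3.549e+06 L_sun


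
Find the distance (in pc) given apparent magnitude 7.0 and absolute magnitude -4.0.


d = 10^((m - M + 5)/5) = 10^((7.0 - -4.0 + 5)/5) = 1584.8932

1584.8932 pc


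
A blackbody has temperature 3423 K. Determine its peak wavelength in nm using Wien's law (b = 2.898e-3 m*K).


lam_max = b / T = 2.898e-3 / 3423 = 8.466e-07 m = 846.6258 nm

846.6258 nm


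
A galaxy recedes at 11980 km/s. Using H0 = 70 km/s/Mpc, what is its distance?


d = v / H0 = 11980 / 70 = 171.1429

171.1429 Mpc


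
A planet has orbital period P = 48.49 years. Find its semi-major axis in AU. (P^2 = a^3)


a = P^(2/3) = 48.49^(2/3) = 13.2974

13.2974 AU


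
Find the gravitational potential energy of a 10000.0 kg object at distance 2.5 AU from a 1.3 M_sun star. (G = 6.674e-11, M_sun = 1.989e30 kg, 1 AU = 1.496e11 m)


M = 1.3 * 1.989e30 kg = 2.5857e+30 kg; r = 2.5 AU * 1.496e11 m/AU = 3.74e+11 m. U = -GM*m/r = -(6.674e-11 * 2.5857e+30 * 10000.0) / 3.74e+11 = -4.614e+12

-4.614e+12 J


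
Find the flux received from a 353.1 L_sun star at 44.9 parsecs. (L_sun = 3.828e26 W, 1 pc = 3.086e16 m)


F = L / (4*pi*d^2) = 1.352e+29 / (4*pi*(1.386e+18)^2) = 5.602e-09

5.602e-09 W/m^2


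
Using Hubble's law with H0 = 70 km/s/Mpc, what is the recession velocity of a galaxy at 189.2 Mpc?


v = H0 * d = 70 * 189.2 = 13244.0

13244.0 km/s


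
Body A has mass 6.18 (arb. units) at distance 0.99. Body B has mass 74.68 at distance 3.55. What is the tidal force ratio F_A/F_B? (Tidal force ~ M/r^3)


Ratio = (M1/r1^3) / (M2/r2^3) = (6.18/0.99^3) / (74.68/3.55^3) = 3.8156

3.8156


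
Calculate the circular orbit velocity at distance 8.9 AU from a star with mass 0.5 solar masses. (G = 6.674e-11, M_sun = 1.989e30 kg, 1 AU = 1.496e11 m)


v = sqrt(GM/r) = sqrt(6.674e-11 * 9.945e+29 / 1.331e+12) = 7060.4876

7060.4876 m/s


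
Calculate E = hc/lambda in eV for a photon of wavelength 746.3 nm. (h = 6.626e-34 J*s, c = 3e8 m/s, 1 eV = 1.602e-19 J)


E = hc/lambda = 6.626e-34 * 3e8 / 7.463e-07 = 2.664e-19 J = 1.6626 eV

1.6626 eV


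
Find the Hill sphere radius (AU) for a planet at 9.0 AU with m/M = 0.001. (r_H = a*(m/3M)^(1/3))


r_H = a * (m/3M)^(1/3) = 9.0 * (0.001/3)^(1/3) = 0.624

0.624 AU


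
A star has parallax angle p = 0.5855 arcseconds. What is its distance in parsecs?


d = 1/p = 1/0.5855 = 1.7079

1.7079 pc


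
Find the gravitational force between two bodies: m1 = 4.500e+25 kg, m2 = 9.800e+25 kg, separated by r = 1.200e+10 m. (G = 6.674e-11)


F = G*m1*m2/r^2 = 6.674e-11 * 4.500e+25 * 9.800e+25 / (1.200e+10)^2 = 6.674e-11 * 4.410e+51 / 1.440e+20 = 2.044e+21

2.044e+21 N


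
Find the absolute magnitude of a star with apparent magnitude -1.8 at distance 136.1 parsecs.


M = m - 5*log10(d) + 5 = -1.8 - 5*log10(136.1) + 5 = -7.4693

-7.4693


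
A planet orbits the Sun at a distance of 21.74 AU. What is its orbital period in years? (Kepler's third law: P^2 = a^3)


P = a^(3/2) = 21.74^1.5 = 101.3653

101.3653 years


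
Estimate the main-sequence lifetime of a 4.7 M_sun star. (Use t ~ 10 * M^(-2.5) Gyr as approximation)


t = 10 * M^(-2.5) = 10 * 4.7^(-2.5) = 0.2088

0.2088 Gyr


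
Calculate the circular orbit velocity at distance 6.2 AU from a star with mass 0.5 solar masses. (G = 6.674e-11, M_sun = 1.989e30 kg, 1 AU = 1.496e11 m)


v = sqrt(GM/r) = sqrt(6.674e-11 * 9.945e+29 / 9.275e+11) = 8459.2888

8459.2888 m/s


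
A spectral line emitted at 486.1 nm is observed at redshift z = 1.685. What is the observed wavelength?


lam_obs = lam_emit * (1 + z) = 486.1 * (1 + 1.685) = 1305.1785

1305.1785 nm


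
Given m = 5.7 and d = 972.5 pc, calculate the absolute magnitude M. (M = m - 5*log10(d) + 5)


M = m - 5*log10(d) + 5 = 5.7 - 5*log10(972.5) + 5 = -4.2394

-4.2394


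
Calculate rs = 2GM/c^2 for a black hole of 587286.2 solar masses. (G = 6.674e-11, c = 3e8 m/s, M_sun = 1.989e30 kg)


M = 587286.2 * 1.989e30 kg = 1.168112252e+36 kg. rs = 2GM/c^2 = 2 * 6.674e-11 * 1.168112252e+36 / (3e8)^2 = 1.732e+09

1.732e+09 m


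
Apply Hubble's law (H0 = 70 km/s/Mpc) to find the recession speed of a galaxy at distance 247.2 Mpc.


v = H0 * d = 70 * 247.2 = 17304.0

17304.0 km/s


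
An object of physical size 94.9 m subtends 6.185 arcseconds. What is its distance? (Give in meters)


D = size / theta_rad, theta_rad = 6.185 * pi/(180*3600) = 2.999e-05, D = 3.165e+06

3.165e+06 m


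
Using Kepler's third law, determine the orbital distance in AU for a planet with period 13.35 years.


a = P^(2/3) = 13.35^(2/3) = 5.6276

5.6276 AU


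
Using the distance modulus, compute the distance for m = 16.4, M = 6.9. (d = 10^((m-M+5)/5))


d = 10^((m - M + 5)/5) = 10^((16.4 - 6.9 + 5)/5) = 794.3282

794.3282 pc


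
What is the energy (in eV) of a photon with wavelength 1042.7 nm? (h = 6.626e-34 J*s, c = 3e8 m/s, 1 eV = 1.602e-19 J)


E = hc/lambda = 6.626e-34 * 3e8 / 1.043e-06 = 1.906e-19 J = 1.19 eV

1.19 eV


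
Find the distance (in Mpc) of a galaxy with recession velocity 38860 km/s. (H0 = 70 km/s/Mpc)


d = v / H0 = 38860 / 70 = 555.1429

555.1429 Mpc


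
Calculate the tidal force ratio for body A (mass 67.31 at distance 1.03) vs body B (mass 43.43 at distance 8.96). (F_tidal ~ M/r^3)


Ratio = (M1/r1^3) / (M2/r2^3) = (67.31/1.03^3) / (43.43/8.96^3) = 1020.2395

1020.2395


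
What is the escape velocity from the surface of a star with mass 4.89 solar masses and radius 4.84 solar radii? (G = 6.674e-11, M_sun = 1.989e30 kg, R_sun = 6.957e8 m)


M = 4.89 * 1.989e30 kg = 9.72621e+30 kg; R = 4.84 * 6.957e8 m = 3.367188e+09 m. v_esc = sqrt(2GM/R) = sqrt(2 * 6.674e-11 * 9.72621e+30 / 3.367188e+09) = 620935.1392

620935.1392 m/s


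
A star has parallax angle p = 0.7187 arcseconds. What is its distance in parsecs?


d = 1/p = 1/0.7187 = 1.3914

1.3914 pc


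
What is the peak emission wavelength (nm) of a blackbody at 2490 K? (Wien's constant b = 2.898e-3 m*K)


lam_max = b / T = 2.898e-3 / 2490 = 1.164e-06 m = 1163.8554 nm

1163.8554 nm


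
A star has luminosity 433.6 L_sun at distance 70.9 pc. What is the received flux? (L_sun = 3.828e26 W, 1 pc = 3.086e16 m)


F = L / (4*pi*d^2) = 1.660e+29 / (4*pi*(2.188e+18)^2) = 2.759e-09

2.759e-09 W/m^2


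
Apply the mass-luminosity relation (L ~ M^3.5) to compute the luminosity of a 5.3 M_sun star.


L/L_sun = (M/M_sun)^3.5 = 5.3^3.5 = 342.7406

342.7406 L_sun


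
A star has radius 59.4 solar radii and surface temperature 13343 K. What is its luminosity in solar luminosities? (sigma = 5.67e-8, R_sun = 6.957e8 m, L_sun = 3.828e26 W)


R = 59.4 * 6.957e8 m = 4.132458e+10 m. L = 4*pi*R^2*sigma*T^4 = 4*pi*(4.132458e+10)^2 * 5.67e-8 * 13343^4 = 3.856770208e+31 W. L/L_sun = 3.856770208e+31 / 3.828e26 = 100751.5728

100751.5728 L_sun


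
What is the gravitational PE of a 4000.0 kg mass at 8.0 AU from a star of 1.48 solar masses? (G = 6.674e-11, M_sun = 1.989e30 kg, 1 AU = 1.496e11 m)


M = 1.48 * 1.989e30 kg = 2.94372e+30 kg; r = 8.0 AU * 1.496e11 m/AU = 1.1968e+12 m. U = -GM*m/r = -(6.674e-11 * 2.94372e+30 * 4000.0) / 1.1968e+12 = -6.566e+11

-6.566e+11 J


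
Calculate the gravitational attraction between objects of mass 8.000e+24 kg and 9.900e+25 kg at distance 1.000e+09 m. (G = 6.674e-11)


F = G*m1*m2/r^2 = 6.674e-11 * 8.000e+24 * 9.900e+25 / (1.000e+09)^2 = 6.674e-11 * 7.920e+50 / 1.000e+18 = 5.286e+22

5.286e+22 N


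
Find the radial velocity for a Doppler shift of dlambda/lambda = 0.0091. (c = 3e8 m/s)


v = (dlambda/lambda) * c = 0.0091 * 3e8 = 2.730e+06

2.730e+06 m/s


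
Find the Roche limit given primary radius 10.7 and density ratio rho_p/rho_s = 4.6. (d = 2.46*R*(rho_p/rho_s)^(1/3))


d_Roche = 2.46 * 10.7 * 4.6^(1/3) = 43.7762

43.7762


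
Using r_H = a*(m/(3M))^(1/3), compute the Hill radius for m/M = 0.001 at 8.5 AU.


r_H = a * (m/3M)^(1/3) = 8.5 * (0.001/3)^(1/3) = 0.5894

0.5894 AU


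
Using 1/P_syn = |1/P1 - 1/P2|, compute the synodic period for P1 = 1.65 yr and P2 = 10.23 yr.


1/P_syn = |1/P1 - 1/P2| = |1/1.65 - 1/10.23| => P_syn = 1.9673

1.9673 years


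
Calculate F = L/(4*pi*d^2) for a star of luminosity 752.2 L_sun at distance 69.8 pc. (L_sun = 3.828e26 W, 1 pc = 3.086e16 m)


F = L / (4*pi*d^2) = 2.879e+29 / (4*pi*(2.154e+18)^2) = 4.938e-09

4.938e-09 W/m^2


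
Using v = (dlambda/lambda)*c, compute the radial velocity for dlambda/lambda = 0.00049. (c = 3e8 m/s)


v = (dlambda/lambda) * c = 0.00049 * 3e8 = 147000.0

147000.0 m/s


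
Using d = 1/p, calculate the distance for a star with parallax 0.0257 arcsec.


d = 1/p = 1/0.0257 = 38.9105

38.9105 pc


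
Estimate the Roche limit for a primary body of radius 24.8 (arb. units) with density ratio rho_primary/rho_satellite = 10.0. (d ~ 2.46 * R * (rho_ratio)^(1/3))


d_Roche = 2.46 * 24.8 * 10.0^(1/3) = 131.4378

131.4378


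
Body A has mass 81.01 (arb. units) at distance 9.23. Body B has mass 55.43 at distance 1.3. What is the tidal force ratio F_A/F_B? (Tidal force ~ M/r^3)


Ratio = (M1/r1^3) / (M2/r2^3) = (81.01/9.23^3) / (55.43/1.3^3) = 0.0041

0.0041


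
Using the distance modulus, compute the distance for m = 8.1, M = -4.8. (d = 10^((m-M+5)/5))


d = 10^((m - M + 5)/5) = 10^((8.1 - -4.8 + 5)/5) = 3801.894

3801.894 pc


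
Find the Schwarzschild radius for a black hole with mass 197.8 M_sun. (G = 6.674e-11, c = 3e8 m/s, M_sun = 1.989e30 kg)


M = 197.8 * 1.989e30 kg = 3.934242e+32 kg. rs = 2GM/c^2 = 2 * 6.674e-11 * 3.934242e+32 / (3e8)^2 = 583491.8024

583491.8024 m


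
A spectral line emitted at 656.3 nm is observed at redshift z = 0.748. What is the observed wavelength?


lam_obs = lam_emit * (1 + z) = 656.3 * (1 + 0.748) = 1147.2124

1147.2124 nm


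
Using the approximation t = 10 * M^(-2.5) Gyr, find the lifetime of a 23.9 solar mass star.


t = 10 * M^(-2.5) = 10 * 23.9^(-2.5) = 0.0036

0.0036 Gyr


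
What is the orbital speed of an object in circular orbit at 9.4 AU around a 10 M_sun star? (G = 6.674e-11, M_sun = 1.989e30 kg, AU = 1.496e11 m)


v = sqrt(GM/r) = sqrt(6.674e-11 * 1.989e+31 / 1.406e+12) = 30724.2131

30724.2131 m/s


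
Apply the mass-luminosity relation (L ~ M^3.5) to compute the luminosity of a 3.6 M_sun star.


L/L_sun = (M/M_sun)^3.5 = 3.6^3.5 = 88.5235

88.5235 L_sun


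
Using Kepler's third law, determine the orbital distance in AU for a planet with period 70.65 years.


a = P^(2/3) = 70.65^(2/3) = 17.09

17.09 AU


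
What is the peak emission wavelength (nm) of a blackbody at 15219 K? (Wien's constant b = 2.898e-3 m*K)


lam_max = b / T = 2.898e-3 / 15219 = 1.904e-07 m = 190.4199 nm

190.4199 nm


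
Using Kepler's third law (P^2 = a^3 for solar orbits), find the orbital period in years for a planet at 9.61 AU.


P = a^(3/2) = 9.61^1.5 = 29.791

29.791 years


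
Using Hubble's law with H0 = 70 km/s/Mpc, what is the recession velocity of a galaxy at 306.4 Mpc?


v = H0 * d = 70 * 306.4 = 21448.0

21448.0 km/s


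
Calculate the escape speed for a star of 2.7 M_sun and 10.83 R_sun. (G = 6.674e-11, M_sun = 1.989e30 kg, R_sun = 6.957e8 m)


M = 2.7 * 1.989e30 kg = 5.3703e+30 kg; R = 10.83 * 6.957e8 m = 7.534431e+09 m. v_esc = sqrt(2GM/R) = sqrt(2 * 6.674e-11 * 5.3703e+30 / 7.534431e+09) = 308448.1307

308448.1307 m/s


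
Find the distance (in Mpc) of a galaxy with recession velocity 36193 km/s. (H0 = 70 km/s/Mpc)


d = v / H0 = 36193 / 70 = 517.0429

517.0429 Mpc


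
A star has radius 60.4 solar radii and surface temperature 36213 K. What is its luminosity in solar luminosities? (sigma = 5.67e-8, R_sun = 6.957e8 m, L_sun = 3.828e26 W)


R = 60.4 * 6.957e8 m = 4.202028e+10 m. L = 4*pi*R^2*sigma*T^4 = 4*pi*(4.202028e+10)^2 * 5.67e-8 * 36213^4 = 2.163559411e+33 W. L/L_sun = 2.163559411e+33 / 3.828e26 = 5.652e+06

5.652e+06 L_sun


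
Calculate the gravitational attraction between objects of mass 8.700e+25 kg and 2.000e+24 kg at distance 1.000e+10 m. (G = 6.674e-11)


F = G*m1*m2/r^2 = 6.674e-11 * 8.700e+25 * 2.000e+24 / (1.000e+10)^2 = 6.674e-11 * 1.740e+50 / 1.000e+20 = 1.161e+20

1.161e+20 N


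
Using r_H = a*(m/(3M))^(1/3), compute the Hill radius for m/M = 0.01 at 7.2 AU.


r_H = a * (m/3M)^(1/3) = 7.2 * (0.01/3)^(1/3) = 1.0755

1.0755 AU


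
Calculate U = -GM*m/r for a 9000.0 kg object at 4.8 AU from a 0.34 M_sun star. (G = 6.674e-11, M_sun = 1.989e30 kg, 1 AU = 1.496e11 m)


M = 0.34 * 1.989e30 kg = 6.7626e+29 kg; r = 4.8 AU * 1.496e11 m/AU = 7.1808e+11 m. U = -GM*m/r = -(6.674e-11 * 6.7626e+29 * 9000.0) / 7.1808e+11 = -5.657e+11

-5.657e+11 J


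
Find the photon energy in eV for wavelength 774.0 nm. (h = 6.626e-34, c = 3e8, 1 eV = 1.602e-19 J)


E = hc/lambda = 6.626e-34 * 3e8 / 7.740e-07 = 2.568e-19 J = 1.6031 eV

1.6031 eV


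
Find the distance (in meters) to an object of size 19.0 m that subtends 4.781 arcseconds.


D = size / theta_rad, theta_rad = 4.781 * pi/(180*3600) = 2.318e-05, D = 819709.5417

819709.5417 m


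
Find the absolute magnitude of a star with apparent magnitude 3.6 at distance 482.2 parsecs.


M = m - 5*log10(d) + 5 = 3.6 - 5*log10(482.2) + 5 = -4.8161

-4.8161


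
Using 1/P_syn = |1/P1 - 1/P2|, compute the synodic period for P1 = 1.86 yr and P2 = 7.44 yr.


1/P_syn = |1/P1 - 1/P2| = |1/1.86 - 1/7.44| => P_syn = 2.48

2.48 years


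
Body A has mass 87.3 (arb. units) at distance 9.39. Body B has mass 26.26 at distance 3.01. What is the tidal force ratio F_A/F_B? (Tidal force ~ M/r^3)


Ratio = (M1/r1^3) / (M2/r2^3) = (87.3/9.39^3) / (26.26/3.01^3) = 0.1095

0.1095


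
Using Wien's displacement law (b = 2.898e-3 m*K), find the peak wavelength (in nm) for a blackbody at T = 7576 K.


lam_max = b / T = 2.898e-3 / 7576 = 3.825e-07 m = 382.5238 nm

382.5238 nm


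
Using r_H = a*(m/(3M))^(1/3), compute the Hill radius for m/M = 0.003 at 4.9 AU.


r_H = a * (m/3M)^(1/3) = 4.9 * (0.003/3)^(1/3) = 0.49

0.49 AU


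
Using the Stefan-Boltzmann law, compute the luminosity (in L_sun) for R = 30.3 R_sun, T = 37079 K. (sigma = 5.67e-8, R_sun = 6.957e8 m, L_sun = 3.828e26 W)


R = 30.3 * 6.957e8 m = 2.107971e+10 m. L = 4*pi*R^2*sigma*T^4 = 4*pi*(2.107971e+10)^2 * 5.67e-8 * 37079^4 = 5.984587738e+32 W. L/L_sun = 5.984587738e+32 / 3.828e26 = 1.563e+06

1.563e+06 L_sun


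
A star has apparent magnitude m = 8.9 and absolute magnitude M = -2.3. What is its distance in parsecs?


d = 10^((m - M + 5)/5) = 10^((8.9 - -2.3 + 5)/5) = 1737.8008

1737.8008 pc


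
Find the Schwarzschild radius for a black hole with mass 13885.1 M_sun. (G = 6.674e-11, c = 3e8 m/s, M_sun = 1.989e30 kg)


M = 13885.1 * 1.989e30 kg = 2.76174639e+34 kg. rs = 2GM/c^2 = 2 * 6.674e-11 * 2.76174639e+34 / (3e8)^2 = 4.096e+07

4.096e+07 m


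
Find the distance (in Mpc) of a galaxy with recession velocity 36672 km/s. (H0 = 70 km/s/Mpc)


d = v / H0 = 36672 / 70 = 523.8857

523.8857 Mpc


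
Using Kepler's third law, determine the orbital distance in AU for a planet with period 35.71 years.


a = P^(2/3) = 35.71^(2/3) = 10.8441

10.8441 AU


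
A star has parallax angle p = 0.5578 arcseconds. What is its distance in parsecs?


d = 1/p = 1/0.5578 = 1.7928

1.7928 pc


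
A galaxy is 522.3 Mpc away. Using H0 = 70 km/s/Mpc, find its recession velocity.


v = H0 * d = 70 * 522.3 = 36561.0

36561.0 km/s
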